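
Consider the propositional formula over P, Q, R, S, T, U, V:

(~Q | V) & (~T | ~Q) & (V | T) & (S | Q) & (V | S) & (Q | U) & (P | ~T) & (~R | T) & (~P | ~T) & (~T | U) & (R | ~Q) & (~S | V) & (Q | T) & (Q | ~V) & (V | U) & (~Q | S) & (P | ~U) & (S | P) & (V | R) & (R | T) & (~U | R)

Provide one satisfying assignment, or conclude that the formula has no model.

UNSATISFIABLE

Try Q = 0.
The clause (S) is unit, so S = 1.
The clause (U) is unit, so U = 1.
The clause (V) is unit, so V = 1.
That conflicts with the unit clause (~V).
So Q must be the other value — set Q = 1.
The clause (V) is unit, so V = 1.
The clause (~T) is unit, so T = 0.
The clause (~R) is unit, so R = 0.
That conflicts with the unit clause (R).
Neither Q = 1 nor Q = 0 works.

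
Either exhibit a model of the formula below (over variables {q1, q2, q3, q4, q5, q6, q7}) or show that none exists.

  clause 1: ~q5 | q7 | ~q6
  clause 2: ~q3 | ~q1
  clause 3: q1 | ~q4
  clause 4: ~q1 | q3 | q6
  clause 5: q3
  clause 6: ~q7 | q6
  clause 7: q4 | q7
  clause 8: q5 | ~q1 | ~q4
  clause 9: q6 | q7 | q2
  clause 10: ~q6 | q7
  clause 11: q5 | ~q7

(q3) alone gives q3 = 1.
(~q1) alone gives q1 = 0.
(~q4) alone gives q4 = 0.
(q7) alone gives q7 = 1.
(q6) alone gives q6 = 1.
(q5) alone gives q5 = 1.
Every clause is now satisfied; q2 is unconstrained.

q1: 0,  q2: 0,  q3: 1,  q4: 0,  q5: 1,  q6: 1,  q7: 1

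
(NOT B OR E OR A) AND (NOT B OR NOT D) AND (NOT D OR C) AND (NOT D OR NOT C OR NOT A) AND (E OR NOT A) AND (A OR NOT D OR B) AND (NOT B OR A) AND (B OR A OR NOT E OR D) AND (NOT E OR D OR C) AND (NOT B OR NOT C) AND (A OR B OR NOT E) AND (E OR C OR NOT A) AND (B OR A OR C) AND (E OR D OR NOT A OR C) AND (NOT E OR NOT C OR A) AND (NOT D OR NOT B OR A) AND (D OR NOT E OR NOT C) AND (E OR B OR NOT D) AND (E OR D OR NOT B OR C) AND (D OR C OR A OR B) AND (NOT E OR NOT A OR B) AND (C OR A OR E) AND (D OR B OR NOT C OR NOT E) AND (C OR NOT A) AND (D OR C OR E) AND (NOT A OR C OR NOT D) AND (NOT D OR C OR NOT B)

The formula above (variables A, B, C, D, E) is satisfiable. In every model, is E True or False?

Suppose E = true.
Try B = false.
From the singleton clause (A), A = true.
Now (NOT A) is unsatisfied and unit — conflict.
Undo B and try B = true.
From the singleton clause (NOT D), D = false.
From the singleton clause (A), A = true.
From the singleton clause (C), C = true.
Now (NOT C) is unsatisfied and unit — conflict.
Either choice for B ends in contradiction.
So every satisfying assignment has E = False.

False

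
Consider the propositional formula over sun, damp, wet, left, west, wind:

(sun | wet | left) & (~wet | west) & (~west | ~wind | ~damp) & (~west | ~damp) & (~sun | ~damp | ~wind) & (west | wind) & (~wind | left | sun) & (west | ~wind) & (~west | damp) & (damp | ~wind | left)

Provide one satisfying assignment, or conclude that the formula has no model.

UNSATISFIABLE

Suppose wet = 0.
Suppose sun = 1.
Suppose west = 0.
Unit clause (wind) forces wind = 1.
But (~wind) is also a unit clause — contradiction.
So west must be the other value — set west = 1.
Unit clause (~damp) forces damp = 0.
But (damp) is also a unit clause — contradiction.
Neither west = 1 nor west = 0 works.
So sun must be the other value — set sun = 0.
Unit clause (left) forces left = 1.
Suppose west = 0.
Unit clause (wind) forces wind = 1.
But (~wind) is also a unit clause — contradiction.
So west must be the other value — set west = 1.
Unit clause (~damp) forces damp = 0.
But (damp) is also a unit clause — contradiction.
Neither west = 1 nor west = 0 works.
Neither sun = 1 nor sun = 0 works.
So wet must be the other value — set wet = 1.
Unit clause (west) forces west = 1.
Unit clause (~damp) forces damp = 0.
But (damp) is also a unit clause — contradiction.
Neither wet = 1 nor wet = 0 works.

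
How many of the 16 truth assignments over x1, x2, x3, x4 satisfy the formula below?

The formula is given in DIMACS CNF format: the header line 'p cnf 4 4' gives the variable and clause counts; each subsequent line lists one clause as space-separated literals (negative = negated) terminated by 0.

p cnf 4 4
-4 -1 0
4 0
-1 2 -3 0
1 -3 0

2

There are 2^4 = 16 truth assignments over (x1, x2, x3, x4).
Check each against the 4 clauses (columns in the order x1, x2, x3, x4):
  F F F F  ✗ fails (x4)
  F F F T  ✓ satisfies all
  F F T F  ✗ fails (x4)
  F F T T  ✗ fails (x1 ∨ ¬x3)
  F T F F  ✗ fails (x4)
  F T F T  ✓ satisfies all
  F T T F  ✗ fails (x4)
  F T T T  ✗ fails (x1 ∨ ¬x3)
  T F F F  ✗ fails (x4)
  T F F T  ✗ fails (¬x4 ∨ ¬x1)
  T F T F  ✗ fails (x4)
  T F T T  ✗ fails (¬x4 ∨ ¬x1)
  T T F F  ✗ fails (x4)
  T T F T  ✗ fails (¬x4 ∨ ¬x1)
  T T T F  ✗ fails (x4)
  T T T T  ✗ fails (¬x4 ∨ ¬x1)
2 of the 16 rows are models.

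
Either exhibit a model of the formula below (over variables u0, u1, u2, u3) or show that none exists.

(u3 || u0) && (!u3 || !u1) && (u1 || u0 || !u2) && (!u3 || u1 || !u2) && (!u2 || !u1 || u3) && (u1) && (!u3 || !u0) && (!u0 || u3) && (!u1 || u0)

The clause (u1) is unit, so u1 = true.
The clause (!u3) is unit, so u3 = false.
The clause (u0) is unit, so u0 = true.
Now (!u0) is unsatisfied and unit — conflict.

UNSATISFIABLE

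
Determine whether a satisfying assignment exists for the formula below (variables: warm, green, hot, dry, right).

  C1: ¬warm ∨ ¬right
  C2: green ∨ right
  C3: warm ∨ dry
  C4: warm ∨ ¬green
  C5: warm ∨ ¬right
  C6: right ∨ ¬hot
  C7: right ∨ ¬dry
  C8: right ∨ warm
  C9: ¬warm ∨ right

No, unsatisfiable

Suppose warm = False.
From the singleton clause (dry), dry = True.
From the singleton clause (¬green), green = False.
From the singleton clause (right), right = True.
But (¬right) is also a unit clause — contradiction.
Backtrack on warm: now try warm = True.
From the singleton clause (¬right), right = False.
But (right) is also a unit clause — contradiction.
Either choice for warm ends in contradiction.
No assignment satisfies every clause.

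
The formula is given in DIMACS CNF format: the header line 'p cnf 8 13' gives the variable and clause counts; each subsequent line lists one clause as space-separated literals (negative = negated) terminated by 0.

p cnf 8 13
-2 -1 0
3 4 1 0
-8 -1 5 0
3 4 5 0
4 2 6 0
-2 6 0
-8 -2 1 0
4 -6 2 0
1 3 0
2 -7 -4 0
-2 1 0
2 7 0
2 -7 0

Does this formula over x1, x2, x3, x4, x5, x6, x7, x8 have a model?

Case x2 = False:
(x7) alone gives x7 = True.
That conflicts with the unit clause (¬x7).
Backtrack on x2: now try x2 = True.
(¬x1) alone gives x1 = False.
That conflicts with the unit clause (x1).
Both values of x2 lead to a conflict.
No assignment satisfies every clause.

Unsatisfiable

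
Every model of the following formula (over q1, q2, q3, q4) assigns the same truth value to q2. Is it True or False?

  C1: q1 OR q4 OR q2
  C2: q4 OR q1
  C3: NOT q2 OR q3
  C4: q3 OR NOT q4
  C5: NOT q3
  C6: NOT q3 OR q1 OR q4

Suppose q2 = true.
The clause (q3) is unit, so q3 = true.
Now (NOT q3) is unsatisfied and unit — conflict.
So every satisfying assignment has q2 = False.

False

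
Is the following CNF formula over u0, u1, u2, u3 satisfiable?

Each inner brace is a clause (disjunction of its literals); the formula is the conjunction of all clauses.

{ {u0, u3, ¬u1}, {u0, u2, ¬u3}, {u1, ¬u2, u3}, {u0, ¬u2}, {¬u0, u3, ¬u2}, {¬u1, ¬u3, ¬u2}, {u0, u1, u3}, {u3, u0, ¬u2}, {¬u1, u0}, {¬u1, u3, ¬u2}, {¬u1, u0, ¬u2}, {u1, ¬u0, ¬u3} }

Suppose u0 = True.
Suppose u3 = False.
The clause (¬u2) is unit, so u2 = False.
No clause remains; u1 is free.
A satisfying assignment: u0: True; u1: True; u2: False; u3: False.

Satisfiable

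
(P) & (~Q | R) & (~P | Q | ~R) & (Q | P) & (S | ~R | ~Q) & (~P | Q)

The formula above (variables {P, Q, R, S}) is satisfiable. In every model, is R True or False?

Suppose R = 0.
Unit clause (P) forces P = 1.
Unit clause (~Q) forces Q = 0.
But (Q) is also a unit clause — contradiction.
So every satisfying assignment has R = True.

True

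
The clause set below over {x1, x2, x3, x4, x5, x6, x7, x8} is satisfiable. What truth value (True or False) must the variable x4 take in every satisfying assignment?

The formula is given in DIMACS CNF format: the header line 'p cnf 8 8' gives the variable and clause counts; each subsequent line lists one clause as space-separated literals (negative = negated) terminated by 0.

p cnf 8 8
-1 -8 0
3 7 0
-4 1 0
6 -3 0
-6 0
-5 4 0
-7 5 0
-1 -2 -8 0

True

Suppose x4 = False.
From the singleton clause (¬x6), x6 = False.
From the singleton clause (¬x3), x3 = False.
From the singleton clause (x7), x7 = True.
From the singleton clause (¬x5), x5 = False.
Now (x5) is unsatisfied and unit — conflict.
So every satisfying assignment has x4 = True.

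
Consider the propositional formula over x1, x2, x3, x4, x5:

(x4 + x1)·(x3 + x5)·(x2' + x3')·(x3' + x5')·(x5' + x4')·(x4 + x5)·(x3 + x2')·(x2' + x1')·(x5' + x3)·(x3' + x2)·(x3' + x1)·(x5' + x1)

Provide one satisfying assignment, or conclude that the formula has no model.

UNSATISFIABLE

Try x4 = 1.
From the singleton clause (x5'), x5 = 0.
From the singleton clause (x3), x3 = 1.
From the singleton clause (x2'), x2 = 0.
Now (x2) is unsatisfied and unit — conflict.
Undo x4 and try x4 = 0.
From the singleton clause (x1), x1 = 1.
From the singleton clause (x5), x5 = 1.
From the singleton clause (x3'), x3 = 0.
Now (x3) is unsatisfied and unit — conflict.
Both values of x4 lead to a conflict.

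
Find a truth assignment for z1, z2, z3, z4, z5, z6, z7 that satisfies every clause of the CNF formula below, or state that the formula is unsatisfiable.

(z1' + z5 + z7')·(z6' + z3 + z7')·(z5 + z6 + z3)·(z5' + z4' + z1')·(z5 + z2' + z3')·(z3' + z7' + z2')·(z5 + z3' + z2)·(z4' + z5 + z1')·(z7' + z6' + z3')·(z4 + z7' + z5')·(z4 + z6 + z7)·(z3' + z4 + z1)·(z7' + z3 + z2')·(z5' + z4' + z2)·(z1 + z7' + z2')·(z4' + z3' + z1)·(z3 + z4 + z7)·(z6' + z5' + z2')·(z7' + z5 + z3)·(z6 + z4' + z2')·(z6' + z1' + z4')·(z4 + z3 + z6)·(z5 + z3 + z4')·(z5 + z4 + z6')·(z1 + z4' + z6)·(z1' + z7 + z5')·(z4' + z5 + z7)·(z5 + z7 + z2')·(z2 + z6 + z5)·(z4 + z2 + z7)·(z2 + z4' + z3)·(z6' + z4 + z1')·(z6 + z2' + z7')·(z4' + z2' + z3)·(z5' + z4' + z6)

UNSATISFIABLE

Case z1 = 0:
Case z3 = 0:
Case z6 = 0:
The clause (z5) is unit, so z5 = 1.
The clause (z4) is unit, so z4 = 1.
That conflicts with the unit clause (z4').
Undo z6 and try z6 = 1.
The clause (z7') is unit, so z7 = 0.
The clause (z4) is unit, so z4 = 1.
The clause (z5) is unit, so z5 = 1.
The clause (z2) is unit, so z2 = 1.
That conflicts with the unit clause (z2').
Neither z6 = 1 nor z6 = 0 works.
Undo z3 and try z3 = 1.
The clause (z4) is unit, so z4 = 1.
That conflicts with the unit clause (z4').
Neither z3 = 1 nor z3 = 0 works.
Undo z1 and try z1 = 1.
Case z5 = 1:
The clause (z4') is unit, so z4 = 0.
The clause (z7') is unit, so z7 = 0.
That conflicts with the unit clause (z7).
Undo z5 and try z5 = 0.
The clause (z7') is unit, so z7 = 0.
The clause (z4') is unit, so z4 = 0.
The clause (z6) is unit, so z6 = 1.
That conflicts with the unit clause (z6').
Neither z5 = 1 nor z5 = 0 works.
Neither z1 = 1 nor z1 = 0 works.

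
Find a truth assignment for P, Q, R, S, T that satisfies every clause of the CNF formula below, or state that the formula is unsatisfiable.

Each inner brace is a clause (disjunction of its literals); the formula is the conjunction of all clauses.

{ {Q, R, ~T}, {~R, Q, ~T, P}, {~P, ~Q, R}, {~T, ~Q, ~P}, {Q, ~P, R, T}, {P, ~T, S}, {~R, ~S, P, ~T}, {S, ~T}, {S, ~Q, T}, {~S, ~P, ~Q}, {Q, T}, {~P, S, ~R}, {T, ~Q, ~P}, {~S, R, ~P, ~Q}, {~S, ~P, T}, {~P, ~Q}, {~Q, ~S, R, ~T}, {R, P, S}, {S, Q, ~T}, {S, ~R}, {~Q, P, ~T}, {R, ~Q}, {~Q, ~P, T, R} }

Case S = 1:
Case P = 1:
From the singleton clause (~Q), Q = 0.
From the singleton clause (T), T = 1.
From the singleton clause (R), R = 1.
Every clause now holds.

P=1,  Q=0,  R=1,  S=1,  T=1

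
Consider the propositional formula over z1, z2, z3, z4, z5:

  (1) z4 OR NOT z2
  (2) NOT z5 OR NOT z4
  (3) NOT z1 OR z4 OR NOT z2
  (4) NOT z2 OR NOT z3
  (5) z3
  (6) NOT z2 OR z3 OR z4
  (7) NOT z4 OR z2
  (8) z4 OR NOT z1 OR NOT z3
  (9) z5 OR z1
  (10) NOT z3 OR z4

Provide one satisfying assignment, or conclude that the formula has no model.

UNSATISFIABLE

Unit clause (z3) forces z3 = true.
Unit clause (NOT z2) forces z2 = false.
Unit clause (NOT z4) forces z4 = false.
That conflicts with the unit clause (z4).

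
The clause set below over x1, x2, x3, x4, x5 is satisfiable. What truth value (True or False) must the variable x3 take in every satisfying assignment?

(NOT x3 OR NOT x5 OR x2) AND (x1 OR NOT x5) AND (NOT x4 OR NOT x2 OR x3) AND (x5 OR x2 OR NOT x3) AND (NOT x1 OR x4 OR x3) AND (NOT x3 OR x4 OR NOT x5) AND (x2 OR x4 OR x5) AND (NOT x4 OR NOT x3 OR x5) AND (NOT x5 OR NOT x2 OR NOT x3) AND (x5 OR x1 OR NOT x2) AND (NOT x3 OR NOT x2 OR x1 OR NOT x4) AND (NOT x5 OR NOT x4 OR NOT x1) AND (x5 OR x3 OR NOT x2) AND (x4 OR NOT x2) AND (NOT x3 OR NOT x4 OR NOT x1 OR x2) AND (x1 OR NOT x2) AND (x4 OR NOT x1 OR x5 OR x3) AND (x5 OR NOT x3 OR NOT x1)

False

Suppose x3 = true.
Branch on x5: set x5 = false.
The clause (x2) is unit, so x2 = true.
The clause (NOT x4) is unit, so x4 = false.
That conflicts with the unit clause (x4).
So x5 must be the other value — set x5 = true.
The clause (x2) is unit, so x2 = true.
That conflicts with the unit clause (NOT x2).
Neither x5 = true nor x5 = false works.
So every satisfying assignment has x3 = False.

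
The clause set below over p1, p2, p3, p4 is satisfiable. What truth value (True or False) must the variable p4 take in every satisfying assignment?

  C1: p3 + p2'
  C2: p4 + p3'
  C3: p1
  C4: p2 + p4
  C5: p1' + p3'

Suppose p4 = 0.
Unit clause (p3') forces p3 = 0.
Unit clause (p2') forces p2 = 0.
Now (p2) is unsatisfied and unit — conflict.
So every satisfying assignment has p4 = True.

True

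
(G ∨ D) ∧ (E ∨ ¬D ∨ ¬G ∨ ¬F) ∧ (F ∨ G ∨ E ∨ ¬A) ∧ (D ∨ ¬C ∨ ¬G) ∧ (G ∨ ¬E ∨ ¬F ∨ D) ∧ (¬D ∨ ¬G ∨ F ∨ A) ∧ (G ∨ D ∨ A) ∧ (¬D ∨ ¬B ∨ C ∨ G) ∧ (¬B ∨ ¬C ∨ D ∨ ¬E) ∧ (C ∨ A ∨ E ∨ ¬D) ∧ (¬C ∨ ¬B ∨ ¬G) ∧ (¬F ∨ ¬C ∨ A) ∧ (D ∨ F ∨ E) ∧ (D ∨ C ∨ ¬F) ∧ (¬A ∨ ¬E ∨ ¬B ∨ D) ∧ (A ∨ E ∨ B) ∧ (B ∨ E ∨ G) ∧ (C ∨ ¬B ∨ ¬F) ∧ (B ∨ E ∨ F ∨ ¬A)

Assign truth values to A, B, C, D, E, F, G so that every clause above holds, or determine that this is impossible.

A: True,  B: False,  C: True,  D: True,  E: True,  F: True,  G: True

Branch on G: set G = True.
Branch on D: set D = True.
Branch on E: set E = True.
Branch on F: set F = True.
Branch on C: set C = True.
(¬B) alone gives B = False.
(A) alone gives A = True.
Every clause now holds.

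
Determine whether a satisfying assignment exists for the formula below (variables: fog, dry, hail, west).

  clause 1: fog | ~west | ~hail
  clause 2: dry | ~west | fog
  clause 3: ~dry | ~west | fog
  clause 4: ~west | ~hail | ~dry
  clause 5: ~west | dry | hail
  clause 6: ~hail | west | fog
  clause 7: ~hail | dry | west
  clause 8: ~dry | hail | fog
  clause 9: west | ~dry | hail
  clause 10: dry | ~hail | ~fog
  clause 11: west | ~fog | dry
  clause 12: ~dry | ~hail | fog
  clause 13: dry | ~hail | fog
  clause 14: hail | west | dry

Try fog = 1.
Try dry = 1.
Try west = 0.
Unit clause (hail) forces hail = 1.
This assignment satisfies each clause.
A satisfying assignment: fog=1; dry=1; hail=1; west=0.

Yes, satisfiable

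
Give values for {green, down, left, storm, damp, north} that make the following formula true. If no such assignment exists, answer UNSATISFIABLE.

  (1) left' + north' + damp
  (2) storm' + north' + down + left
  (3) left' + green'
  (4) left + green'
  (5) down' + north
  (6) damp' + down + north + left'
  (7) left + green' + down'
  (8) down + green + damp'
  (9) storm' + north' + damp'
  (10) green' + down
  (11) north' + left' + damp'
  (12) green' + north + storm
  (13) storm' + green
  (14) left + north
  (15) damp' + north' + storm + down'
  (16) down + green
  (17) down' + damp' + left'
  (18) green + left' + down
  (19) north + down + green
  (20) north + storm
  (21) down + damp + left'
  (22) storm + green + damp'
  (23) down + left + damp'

Branch on left: set left = 0.
Unit clause (green') forces green = 0.
Unit clause (storm') forces storm = 0.
Unit clause (north) forces north = 1.
Unit clause (down) forces down = 1.
Unit clause (damp') forces damp = 0.
This assignment satisfies each clause.

green ↦ 0,  down ↦ 1,  left ↦ 0,  storm ↦ 0,  damp ↦ 0,  north ↦ 1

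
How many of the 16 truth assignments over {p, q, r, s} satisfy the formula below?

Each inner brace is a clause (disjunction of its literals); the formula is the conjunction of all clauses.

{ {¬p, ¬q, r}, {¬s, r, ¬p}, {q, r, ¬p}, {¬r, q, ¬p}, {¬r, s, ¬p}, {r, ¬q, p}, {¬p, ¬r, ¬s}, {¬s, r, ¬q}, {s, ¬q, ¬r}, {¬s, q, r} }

4

There are 2^4 = 16 truth assignments over (p, q, r, s).
Check each against the 10 clauses (columns in the order p, q, r, s):
  F F F F  ✓ satisfies all
  F F F T  ✗ fails (¬s ∨ q ∨ r)
  F F T F  ✓ satisfies all
  F F T T  ✓ satisfies all
  F T F F  ✗ fails (r ∨ ¬q ∨ p)
  F T F T  ✗ fails (r ∨ ¬q ∨ p)
  F T T F  ✗ fails (s ∨ ¬q ∨ ¬r)
  F T T T  ✓ satisfies all
  T F F F  ✗ fails (q ∨ r ∨ ¬p)
  T F F T  ✗ fails (¬s ∨ r ∨ ¬p)
  T F T F  ✗ fails (¬r ∨ q ∨ ¬p)
  T F T T  ✗ fails (¬r ∨ q ∨ ¬p)
  T T F F  ✗ fails (¬p ∨ ¬q ∨ r)
  T T F T  ✗ fails (¬p ∨ ¬q ∨ r)
  T T T F  ✗ fails (¬r ∨ s ∨ ¬p)
  T T T T  ✗ fails (¬p ∨ ¬r ∨ ¬s)
4 of the 16 rows are models.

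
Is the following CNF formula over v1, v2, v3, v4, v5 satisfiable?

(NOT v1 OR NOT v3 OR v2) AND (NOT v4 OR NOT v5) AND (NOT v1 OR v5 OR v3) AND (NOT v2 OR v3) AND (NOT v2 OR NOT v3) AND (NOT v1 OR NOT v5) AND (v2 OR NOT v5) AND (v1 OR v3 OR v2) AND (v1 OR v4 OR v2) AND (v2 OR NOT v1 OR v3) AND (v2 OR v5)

No, unsatisfiable

Case v4 = false:
Case v2 = false:
(NOT v5) alone gives v5 = false.
Now (v5) is unsatisfied and unit — conflict.
Undo v2 and try v2 = true.
(v3) alone gives v3 = true.
Now (NOT v3) is unsatisfied and unit — conflict.
Both values of v2 lead to a conflict.
Undo v4 and try v4 = true.
(NOT v5) alone gives v5 = false.
(v2) alone gives v2 = true.
(v3) alone gives v3 = true.
Now (NOT v3) is unsatisfied and unit — conflict.
Both values of v4 lead to a conflict.
No assignment satisfies every clause.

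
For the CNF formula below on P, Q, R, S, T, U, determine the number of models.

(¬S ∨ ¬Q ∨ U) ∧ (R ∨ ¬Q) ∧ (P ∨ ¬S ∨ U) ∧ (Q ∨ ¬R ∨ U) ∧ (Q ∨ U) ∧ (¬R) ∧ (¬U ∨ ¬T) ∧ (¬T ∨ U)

4

There are 2^6 = 64 truth assignments over (P, Q, R, S, T, U).
Split on Q. With Q = True, the clauses containing Q are satisfied and ¬Q drops from the rest; 0 of the 2^5 = 32 assignments to the other variables satisfy what remains.
With Q = False, by the same count on the reduced clause set, 4 assignments work.
(One model: P=F, Q=F, R=F, S=F, T=F, U=T.)
Total: 0 + 4 = 4.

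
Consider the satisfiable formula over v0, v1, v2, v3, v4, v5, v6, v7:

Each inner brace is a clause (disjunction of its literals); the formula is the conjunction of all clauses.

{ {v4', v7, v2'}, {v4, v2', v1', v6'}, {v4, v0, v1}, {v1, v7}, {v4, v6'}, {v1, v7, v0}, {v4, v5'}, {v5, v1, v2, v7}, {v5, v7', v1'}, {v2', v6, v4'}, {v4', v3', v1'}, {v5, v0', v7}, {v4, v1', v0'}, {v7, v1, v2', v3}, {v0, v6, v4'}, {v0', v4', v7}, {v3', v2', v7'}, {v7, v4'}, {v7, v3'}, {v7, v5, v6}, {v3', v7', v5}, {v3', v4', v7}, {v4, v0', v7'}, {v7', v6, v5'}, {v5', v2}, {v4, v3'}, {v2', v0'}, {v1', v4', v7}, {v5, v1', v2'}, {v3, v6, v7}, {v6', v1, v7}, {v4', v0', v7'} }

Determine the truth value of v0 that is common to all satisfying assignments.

False

Suppose v0 = 1.
(v2') alone gives v2 = 0.
(v5') alone gives v5 = 0.
(v7) alone gives v7 = 1.
(v1') alone gives v1 = 0.
(v3') alone gives v3 = 0.
(v4) alone gives v4 = 1.
That conflicts with the unit clause (v4').
So every satisfying assignment has v0 = False.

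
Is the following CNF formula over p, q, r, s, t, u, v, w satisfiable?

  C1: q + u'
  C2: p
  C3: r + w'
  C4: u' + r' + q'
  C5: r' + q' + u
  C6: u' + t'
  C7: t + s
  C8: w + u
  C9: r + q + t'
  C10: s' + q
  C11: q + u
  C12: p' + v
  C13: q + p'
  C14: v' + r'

From the singleton clause (p), p = 1.
From the singleton clause (v), v = 1.
From the singleton clause (q), q = 1.
From the singleton clause (r'), r = 0.
From the singleton clause (w'), w = 0.
From the singleton clause (u), u = 1.
From the singleton clause (t'), t = 0.
From the singleton clause (s), s = 1.
Every clause now holds.
A satisfying assignment: p ↦ 1, q ↦ 1, r ↦ 0, s ↦ 1, t ↦ 0, u ↦ 1, v ↦ 1, w ↦ 0.

Yes, satisfiable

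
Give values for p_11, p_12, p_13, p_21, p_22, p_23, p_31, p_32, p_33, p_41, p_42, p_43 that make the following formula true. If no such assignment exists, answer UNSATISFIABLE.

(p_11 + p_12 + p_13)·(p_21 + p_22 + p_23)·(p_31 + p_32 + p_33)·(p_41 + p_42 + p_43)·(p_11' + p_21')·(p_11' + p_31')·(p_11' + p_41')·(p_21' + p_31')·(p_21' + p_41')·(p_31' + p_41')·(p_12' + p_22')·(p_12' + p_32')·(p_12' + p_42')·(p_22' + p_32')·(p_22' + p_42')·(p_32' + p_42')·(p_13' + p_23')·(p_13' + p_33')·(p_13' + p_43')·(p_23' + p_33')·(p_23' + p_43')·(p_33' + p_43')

Branch on p_11: set p_11 = 0.
Branch on p_12: set p_12 = 1.
(p_22') alone gives p_22 = 0.
(p_32') alone gives p_32 = 0.
(p_42') alone gives p_42 = 0.
Branch on p_21: set p_21 = 1.
(p_31') alone gives p_31 = 0.
(p_33) alone gives p_33 = 1.
(p_41') alone gives p_41 = 0.
(p_43) alone gives p_43 = 1.
That conflicts with the unit clause (p_43').
So p_21 must be the other value — set p_21 = 0.
(p_23) alone gives p_23 = 1.
(p_13') alone gives p_13 = 0.
(p_33') alone gives p_33 = 0.
(p_31) alone gives p_31 = 1.
(p_41') alone gives p_41 = 0.
(p_43) alone gives p_43 = 1.
That conflicts with the unit clause (p_43').
Neither p_21 = 1 nor p_21 = 0 works.
So p_12 must be the other value — set p_12 = 0.
(p_13) alone gives p_13 = 1.
(p_23') alone gives p_23 = 0.
(p_33') alone gives p_33 = 0.
(p_43') alone gives p_43 = 0.
Branch on p_21: set p_21 = 1.
(p_31') alone gives p_31 = 0.
(p_32) alone gives p_32 = 1.
(p_41') alone gives p_41 = 0.
(p_42) alone gives p_42 = 1.
That conflicts with the unit clause (p_42').
So p_21 must be the other value — set p_21 = 0.
(p_22) alone gives p_22 = 1.
(p_32') alone gives p_32 = 0.
(p_31) alone gives p_31 = 1.
(p_41') alone gives p_41 = 0.
(p_42) alone gives p_42 = 1.
That conflicts with the unit clause (p_42').
Neither p_21 = 1 nor p_21 = 0 works.
Neither p_12 = 1 nor p_12 = 0 works.
So p_11 must be the other value — set p_11 = 1.
(p_21') alone gives p_21 = 0.
(p_31') alone gives p_31 = 0.
(p_41') alone gives p_41 = 0.
Branch on p_22: set p_22 = 1.
(p_12') alone gives p_12 = 0.
(p_32') alone gives p_32 = 0.
(p_33) alone gives p_33 = 1.
(p_42') alone gives p_42 = 0.
(p_43) alone gives p_43 = 1.
That conflicts with the unit clause (p_43').
So p_22 must be the other value — set p_22 = 0.
(p_23) alone gives p_23 = 1.
(p_13') alone gives p_13 = 0.
(p_33') alone gives p_33 = 0.
(p_32) alone gives p_32 = 1.
(p_12') alone gives p_12 = 0.
(p_42') alone gives p_42 = 0.
(p_43) alone gives p_43 = 1.
That conflicts with the unit clause (p_43').
Neither p_22 = 1 nor p_22 = 0 works.
Neither p_11 = 1 nor p_11 = 0 works.

UNSATISFIABLE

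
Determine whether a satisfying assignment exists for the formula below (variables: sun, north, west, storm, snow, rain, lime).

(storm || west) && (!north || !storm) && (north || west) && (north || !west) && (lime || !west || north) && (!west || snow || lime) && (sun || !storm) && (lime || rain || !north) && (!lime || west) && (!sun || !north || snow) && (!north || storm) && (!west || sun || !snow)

Try storm = true.
(!north) alone gives north = false.
(west) alone gives west = true.
Now (!west) is unsatisfied and unit — conflict.
So storm must be the other value — set storm = false.
(west) alone gives west = true.
(north) alone gives north = true.
Now (!north) is unsatisfied and unit — conflict.
Neither storm = true nor storm = false works.
No assignment satisfies every clause.

No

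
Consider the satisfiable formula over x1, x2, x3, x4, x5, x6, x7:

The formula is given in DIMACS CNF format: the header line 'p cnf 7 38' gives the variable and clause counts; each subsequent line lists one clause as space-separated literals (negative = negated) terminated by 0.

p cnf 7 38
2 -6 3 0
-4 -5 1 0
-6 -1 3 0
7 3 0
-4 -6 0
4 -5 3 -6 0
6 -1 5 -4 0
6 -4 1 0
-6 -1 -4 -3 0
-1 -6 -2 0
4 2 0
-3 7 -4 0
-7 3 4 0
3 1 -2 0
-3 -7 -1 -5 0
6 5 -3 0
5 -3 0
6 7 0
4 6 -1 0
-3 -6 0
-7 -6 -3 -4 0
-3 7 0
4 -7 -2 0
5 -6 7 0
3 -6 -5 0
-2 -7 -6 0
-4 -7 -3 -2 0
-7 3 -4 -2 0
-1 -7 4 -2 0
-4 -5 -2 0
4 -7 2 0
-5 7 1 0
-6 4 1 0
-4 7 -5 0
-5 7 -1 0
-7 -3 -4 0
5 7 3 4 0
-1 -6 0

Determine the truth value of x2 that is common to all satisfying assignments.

False

Suppose x2 = True.
Case x7 = True:
(x4) alone gives x4 = True.
(¬x6) alone gives x6 = False.
(x1) alone gives x1 = True.
(x5) alone gives x5 = True.
That conflicts with the unit clause (¬x5).
Undo x7 and try x7 = False.
(x3) alone gives x3 = True.
That conflicts with the unit clause (¬x3).
Both values of x7 lead to a conflict.
So every satisfying assignment has x2 = False.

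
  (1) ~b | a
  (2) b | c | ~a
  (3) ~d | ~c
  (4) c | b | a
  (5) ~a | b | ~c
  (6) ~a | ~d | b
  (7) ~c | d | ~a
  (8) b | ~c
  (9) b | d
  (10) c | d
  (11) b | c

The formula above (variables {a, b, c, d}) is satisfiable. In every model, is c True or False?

Suppose c = 1.
The clause (~d) is unit, so d = 0.
The clause (~a) is unit, so a = 0.
The clause (~b) is unit, so b = 0.
That conflicts with the unit clause (b).
So every satisfying assignment has c = False.

False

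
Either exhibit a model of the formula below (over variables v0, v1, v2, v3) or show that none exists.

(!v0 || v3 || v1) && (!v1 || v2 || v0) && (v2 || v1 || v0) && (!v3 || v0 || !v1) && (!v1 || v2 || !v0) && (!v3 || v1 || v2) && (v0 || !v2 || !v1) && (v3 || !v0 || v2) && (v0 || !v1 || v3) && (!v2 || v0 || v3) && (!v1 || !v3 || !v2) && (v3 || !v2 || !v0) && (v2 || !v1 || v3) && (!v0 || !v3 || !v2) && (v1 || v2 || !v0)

v0 ↦ false, v1 ↦ false, v2 ↦ true, v3 ↦ true

Branch on v0: set v0 = false.
Branch on v1: set v1 = false.
The clause (v2) is unit, so v2 = true.
The clause (v3) is unit, so v3 = true.
Every clause now holds.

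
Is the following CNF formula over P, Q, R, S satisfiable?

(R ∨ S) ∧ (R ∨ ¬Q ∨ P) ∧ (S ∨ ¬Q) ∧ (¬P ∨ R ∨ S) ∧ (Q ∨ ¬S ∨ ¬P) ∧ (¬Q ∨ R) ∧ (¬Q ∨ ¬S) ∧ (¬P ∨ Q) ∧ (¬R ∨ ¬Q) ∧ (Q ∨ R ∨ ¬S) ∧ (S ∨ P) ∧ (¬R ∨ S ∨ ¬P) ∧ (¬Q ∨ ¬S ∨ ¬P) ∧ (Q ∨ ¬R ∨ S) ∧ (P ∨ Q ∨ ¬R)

Try R = True.
(¬Q) alone gives Q = False.
(¬P) alone gives P = False.
That conflicts with the unit clause (P).
So R must be the other value — set R = False.
(S) alone gives S = True.
(¬Q) alone gives Q = False.
That conflicts with the unit clause (Q).
Neither R = True nor R = False works.
No assignment satisfies every clause.

No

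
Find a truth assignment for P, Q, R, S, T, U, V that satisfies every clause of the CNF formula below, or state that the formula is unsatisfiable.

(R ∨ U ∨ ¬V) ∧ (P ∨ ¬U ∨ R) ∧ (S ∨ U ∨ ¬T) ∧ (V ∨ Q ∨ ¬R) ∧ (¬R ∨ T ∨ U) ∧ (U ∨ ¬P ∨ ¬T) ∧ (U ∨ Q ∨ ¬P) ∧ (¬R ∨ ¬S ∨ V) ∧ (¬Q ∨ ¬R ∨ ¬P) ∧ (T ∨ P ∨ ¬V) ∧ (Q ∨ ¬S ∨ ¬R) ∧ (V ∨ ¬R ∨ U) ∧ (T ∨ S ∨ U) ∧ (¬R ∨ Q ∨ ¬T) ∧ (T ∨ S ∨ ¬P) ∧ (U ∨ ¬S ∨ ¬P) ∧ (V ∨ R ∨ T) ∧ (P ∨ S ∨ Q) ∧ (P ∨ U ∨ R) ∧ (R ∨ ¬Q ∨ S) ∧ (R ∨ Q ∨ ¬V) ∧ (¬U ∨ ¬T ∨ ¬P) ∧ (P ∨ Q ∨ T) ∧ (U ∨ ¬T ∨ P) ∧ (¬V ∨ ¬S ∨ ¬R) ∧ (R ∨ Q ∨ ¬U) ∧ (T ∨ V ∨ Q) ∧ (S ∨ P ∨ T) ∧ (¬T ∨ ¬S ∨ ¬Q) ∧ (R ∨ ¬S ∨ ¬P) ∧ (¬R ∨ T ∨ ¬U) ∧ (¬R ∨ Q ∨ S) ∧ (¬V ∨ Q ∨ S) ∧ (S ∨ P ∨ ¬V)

Case R = True:
Case V = False:
(Q) alone gives Q = True.
(¬S) alone gives S = False.
(¬P) alone gives P = False.
(U) alone gives U = True.
(T) alone gives T = True.
All clauses are satisfied.

P: False; Q: True; R: True; S: False; T: True; U: True; V: False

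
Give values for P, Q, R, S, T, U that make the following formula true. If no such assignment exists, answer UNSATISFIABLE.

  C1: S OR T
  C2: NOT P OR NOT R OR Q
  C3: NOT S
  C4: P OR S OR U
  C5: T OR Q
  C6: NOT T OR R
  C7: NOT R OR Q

Unit clause (NOT S) forces S = false.
Unit clause (T) forces T = true.
Unit clause (R) forces R = true.
Unit clause (Q) forces Q = true.
Case P = true:
Every clause is now satisfied; U is unconstrained.

P=true, Q=true, R=true, S=false, T=true, U=true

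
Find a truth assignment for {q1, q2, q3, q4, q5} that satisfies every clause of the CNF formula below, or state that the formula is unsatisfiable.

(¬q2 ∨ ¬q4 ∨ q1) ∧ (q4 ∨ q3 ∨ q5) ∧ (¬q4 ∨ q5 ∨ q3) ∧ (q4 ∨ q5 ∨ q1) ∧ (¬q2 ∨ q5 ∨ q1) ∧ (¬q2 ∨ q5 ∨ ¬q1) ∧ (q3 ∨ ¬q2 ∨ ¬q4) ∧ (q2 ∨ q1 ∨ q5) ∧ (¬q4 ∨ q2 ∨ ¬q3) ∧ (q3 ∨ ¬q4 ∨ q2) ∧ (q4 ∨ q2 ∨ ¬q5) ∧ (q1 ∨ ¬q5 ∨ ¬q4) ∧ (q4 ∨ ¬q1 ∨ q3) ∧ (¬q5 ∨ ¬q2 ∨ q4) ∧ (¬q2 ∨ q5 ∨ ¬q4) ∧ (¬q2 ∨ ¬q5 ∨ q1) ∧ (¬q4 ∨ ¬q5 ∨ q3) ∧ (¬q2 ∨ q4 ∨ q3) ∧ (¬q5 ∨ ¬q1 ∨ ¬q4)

q1=True,  q2=False,  q3=True,  q4=False,  q5=False

Suppose q2 = False.
Suppose q1 = True.
Suppose q4 = False.
Unit clause (¬q5) forces q5 = False.
Unit clause (q3) forces q3 = True.
This assignment satisfies each clause.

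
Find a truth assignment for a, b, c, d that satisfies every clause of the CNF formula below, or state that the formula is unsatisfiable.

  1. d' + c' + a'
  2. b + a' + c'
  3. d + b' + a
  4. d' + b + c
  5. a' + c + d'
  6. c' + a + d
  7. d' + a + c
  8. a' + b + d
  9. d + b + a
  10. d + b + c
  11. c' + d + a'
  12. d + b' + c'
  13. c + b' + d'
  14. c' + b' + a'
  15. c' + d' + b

Branch on d: set d = 0.
Branch on b: set b = 1.
From the singleton clause (a), a = 1.
From the singleton clause (c'), c = 0.
Every clause now holds.

a=1, b=1, c=0, d=0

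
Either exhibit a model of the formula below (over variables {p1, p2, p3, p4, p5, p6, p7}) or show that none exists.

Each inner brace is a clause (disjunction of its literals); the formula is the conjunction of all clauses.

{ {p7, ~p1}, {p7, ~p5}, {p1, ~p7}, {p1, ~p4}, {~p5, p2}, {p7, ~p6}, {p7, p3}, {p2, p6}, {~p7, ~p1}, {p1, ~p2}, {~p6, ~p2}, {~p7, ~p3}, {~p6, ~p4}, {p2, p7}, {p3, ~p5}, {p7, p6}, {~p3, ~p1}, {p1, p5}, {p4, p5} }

Branch on p7: set p7 = 1.
From the singleton clause (p1), p1 = 1.
But (~p1) is also a unit clause — contradiction.
Undo p7 and try p7 = 0.
From the singleton clause (~p1), p1 = 0.
From the singleton clause (~p5), p5 = 0.
But (p5) is also a unit clause — contradiction.
Both values of p7 lead to a conflict.

UNSATISFIABLE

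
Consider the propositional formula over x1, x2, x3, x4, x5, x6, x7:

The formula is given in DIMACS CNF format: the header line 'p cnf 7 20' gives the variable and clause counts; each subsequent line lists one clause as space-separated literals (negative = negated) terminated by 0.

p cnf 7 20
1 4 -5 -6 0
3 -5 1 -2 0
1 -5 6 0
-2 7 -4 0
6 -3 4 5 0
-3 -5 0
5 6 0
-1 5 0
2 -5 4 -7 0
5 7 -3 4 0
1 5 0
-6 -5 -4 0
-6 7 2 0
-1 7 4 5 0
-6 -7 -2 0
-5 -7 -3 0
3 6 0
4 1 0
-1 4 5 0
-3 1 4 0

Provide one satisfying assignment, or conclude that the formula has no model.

Try x3 = False.
From the singleton clause (x6), x6 = True.
Try x1 = True.
From the singleton clause (x5), x5 = True.
From the singleton clause (¬x4), x4 = False.
Try x2 = True.
From the singleton clause (¬x7), x7 = False.
All clauses are satisfied.

x1: True; x2: True; x3: False; x4: False; x5: True; x6: True; x7: False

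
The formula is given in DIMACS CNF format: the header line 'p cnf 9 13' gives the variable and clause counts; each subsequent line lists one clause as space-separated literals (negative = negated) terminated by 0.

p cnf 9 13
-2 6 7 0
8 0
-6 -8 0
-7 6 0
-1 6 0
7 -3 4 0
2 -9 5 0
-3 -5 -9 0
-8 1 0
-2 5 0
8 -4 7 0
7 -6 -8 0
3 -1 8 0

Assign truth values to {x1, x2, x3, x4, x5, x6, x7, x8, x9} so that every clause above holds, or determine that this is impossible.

(x8) alone gives x8 = True.
(¬x6) alone gives x6 = False.
(¬x7) alone gives x7 = False.
(¬x2) alone gives x2 = False.
(¬x1) alone gives x1 = False.
That conflicts with the unit clause (x1).

UNSATISFIABLE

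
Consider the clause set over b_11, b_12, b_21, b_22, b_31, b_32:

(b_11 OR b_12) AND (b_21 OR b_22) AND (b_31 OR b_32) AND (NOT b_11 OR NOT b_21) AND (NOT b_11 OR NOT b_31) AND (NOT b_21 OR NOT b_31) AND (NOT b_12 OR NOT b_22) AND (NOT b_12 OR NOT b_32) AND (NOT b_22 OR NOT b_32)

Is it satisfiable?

Try b_11 = true.
(NOT b_21) alone gives b_21 = false.
(b_22) alone gives b_22 = true.
(NOT b_31) alone gives b_31 = false.
(b_32) alone gives b_32 = true.
Now (NOT b_32) is unsatisfied and unit — conflict.
So b_11 must be the other value — set b_11 = false.
(b_12) alone gives b_12 = true.
(NOT b_22) alone gives b_22 = false.
(b_21) alone gives b_21 = true.
(NOT b_31) alone gives b_31 = false.
(b_32) alone gives b_32 = true.
Now (NOT b_32) is unsatisfied and unit — conflict.
Both values of b_11 lead to a conflict.
No assignment satisfies every clause.

No, unsatisfiable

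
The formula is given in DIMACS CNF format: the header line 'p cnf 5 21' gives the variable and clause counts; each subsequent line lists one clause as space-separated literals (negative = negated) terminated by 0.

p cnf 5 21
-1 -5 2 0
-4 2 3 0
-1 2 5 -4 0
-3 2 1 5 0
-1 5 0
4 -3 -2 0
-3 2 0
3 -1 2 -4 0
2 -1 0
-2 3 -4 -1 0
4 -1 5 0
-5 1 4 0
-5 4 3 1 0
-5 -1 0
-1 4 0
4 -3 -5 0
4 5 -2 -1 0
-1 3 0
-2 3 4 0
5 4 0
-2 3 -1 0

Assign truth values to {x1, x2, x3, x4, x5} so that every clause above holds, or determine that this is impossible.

Suppose x1 = False.
Suppose x3 = False.
Suppose x4 = True.
From the singleton clause (x2), x2 = True.
Every clause is now satisfied; x5 is unconstrained.

x1: False, x2: True, x3: False, x4: True, x5: True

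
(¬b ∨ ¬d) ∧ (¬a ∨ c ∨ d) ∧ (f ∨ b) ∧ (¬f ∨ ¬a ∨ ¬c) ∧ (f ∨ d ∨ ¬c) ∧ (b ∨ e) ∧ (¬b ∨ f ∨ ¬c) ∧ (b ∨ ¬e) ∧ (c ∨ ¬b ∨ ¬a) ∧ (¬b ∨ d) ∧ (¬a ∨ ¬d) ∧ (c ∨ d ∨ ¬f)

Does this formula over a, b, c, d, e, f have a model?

Unsatisfiable

Suppose b = False.
The clause (f) is unit, so f = True.
The clause (e) is unit, so e = True.
That conflicts with the unit clause (¬e).
That branch fails; take b = True instead.
The clause (¬d) is unit, so d = False.
That conflicts with the unit clause (d).
Neither b = True nor b = False works.
No assignment satisfies every clause.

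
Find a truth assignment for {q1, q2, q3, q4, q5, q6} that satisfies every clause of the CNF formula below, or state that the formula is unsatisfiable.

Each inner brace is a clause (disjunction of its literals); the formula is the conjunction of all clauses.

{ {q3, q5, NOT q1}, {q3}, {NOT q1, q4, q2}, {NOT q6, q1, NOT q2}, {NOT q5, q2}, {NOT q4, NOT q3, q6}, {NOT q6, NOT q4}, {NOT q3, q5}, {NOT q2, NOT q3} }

UNSATISFIABLE

The clause (q3) is unit, so q3 = true.
The clause (q5) is unit, so q5 = true.
The clause (q2) is unit, so q2 = true.
Now (NOT q2) is unsatisfied and unit — conflict.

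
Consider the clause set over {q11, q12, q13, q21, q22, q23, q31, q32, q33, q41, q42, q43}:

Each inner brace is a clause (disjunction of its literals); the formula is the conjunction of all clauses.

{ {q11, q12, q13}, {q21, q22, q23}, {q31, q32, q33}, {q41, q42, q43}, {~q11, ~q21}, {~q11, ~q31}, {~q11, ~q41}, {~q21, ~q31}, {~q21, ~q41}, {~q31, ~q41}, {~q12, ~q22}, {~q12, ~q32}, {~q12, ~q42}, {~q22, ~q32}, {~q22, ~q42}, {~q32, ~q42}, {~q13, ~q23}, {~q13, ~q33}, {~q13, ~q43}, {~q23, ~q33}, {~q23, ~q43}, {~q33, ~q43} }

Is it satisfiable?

Case q11 = 0:
Case q12 = 1:
(~q22) alone gives q22 = 0.
(~q32) alone gives q32 = 0.
(~q42) alone gives q42 = 0.
Case q21 = 1:
(~q31) alone gives q31 = 0.
(q33) alone gives q33 = 1.
(~q41) alone gives q41 = 0.
(q43) alone gives q43 = 1.
But (~q43) is also a unit clause — contradiction.
Backtrack on q21: now try q21 = 0.
(q23) alone gives q23 = 1.
(~q13) alone gives q13 = 0.
(~q33) alone gives q33 = 0.
(q31) alone gives q31 = 1.
(~q41) alone gives q41 = 0.
(q43) alone gives q43 = 1.
But (~q43) is also a unit clause — contradiction.
Both values of q21 lead to a conflict.
Backtrack on q12: now try q12 = 0.
(q13) alone gives q13 = 1.
(~q23) alone gives q23 = 0.
(~q33) alone gives q33 = 0.
(~q43) alone gives q43 = 0.
Case q21 = 1:
(~q31) alone gives q31 = 0.
(q32) alone gives q32 = 1.
(~q41) alone gives q41 = 0.
(q42) alone gives q42 = 1.
But (~q42) is also a unit clause — contradiction.
Backtrack on q21: now try q21 = 0.
(q22) alone gives q22 = 1.
(~q32) alone gives q32 = 0.
(q31) alone gives q31 = 1.
(~q41) alone gives q41 = 0.
(q42) alone gives q42 = 1.
But (~q42) is also a unit clause — contradiction.
Both values of q21 lead to a conflict.
Both values of q12 lead to a conflict.
Backtrack on q11: now try q11 = 1.
(~q21) alone gives q21 = 0.
(~q31) alone gives q31 = 0.
(~q41) alone gives q41 = 0.
Case q22 = 1:
(~q12) alone gives q12 = 0.
(~q32) alone gives q32 = 0.
(q33) alone gives q33 = 1.
(~q42) alone gives q42 = 0.
(q43) alone gives q43 = 1.
But (~q43) is also a unit clause — contradiction.
Backtrack on q22: now try q22 = 0.
(q23) alone gives q23 = 1.
(~q13) alone gives q13 = 0.
(~q33) alone gives q33 = 0.
(q32) alone gives q32 = 1.
(~q12) alone gives q12 = 0.
(~q42) alone gives q42 = 0.
(q43) alone gives q43 = 1.
But (~q43) is also a unit clause — contradiction.
Both values of q22 lead to a conflict.
Both values of q11 lead to a conflict.
No assignment satisfies every clause.

No, unsatisfiable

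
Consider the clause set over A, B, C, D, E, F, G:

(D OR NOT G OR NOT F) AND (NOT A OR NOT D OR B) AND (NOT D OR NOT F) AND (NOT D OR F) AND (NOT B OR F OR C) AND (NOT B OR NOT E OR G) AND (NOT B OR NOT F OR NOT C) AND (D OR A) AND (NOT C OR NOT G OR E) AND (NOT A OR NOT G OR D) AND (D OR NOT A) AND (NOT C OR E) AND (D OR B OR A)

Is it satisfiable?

Try D = false.
(A) alone gives A = true.
That conflicts with the unit clause (NOT A).
That branch fails; take D = true instead.
(NOT F) alone gives F = false.
That conflicts with the unit clause (F).
Either choice for D ends in contradiction.
No assignment satisfies every clause.

Unsatisfiable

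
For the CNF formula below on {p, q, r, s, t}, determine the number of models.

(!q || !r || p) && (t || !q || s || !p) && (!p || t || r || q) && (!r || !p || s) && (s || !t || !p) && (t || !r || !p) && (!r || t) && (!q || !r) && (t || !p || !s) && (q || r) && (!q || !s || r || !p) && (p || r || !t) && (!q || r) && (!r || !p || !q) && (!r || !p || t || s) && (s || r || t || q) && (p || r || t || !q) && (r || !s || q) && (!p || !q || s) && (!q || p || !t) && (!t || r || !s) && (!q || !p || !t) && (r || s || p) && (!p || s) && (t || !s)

There are 2^5 = 32 truth assignments over (p, q, r, s, t).
Split on p. With p = true, the clauses containing p are satisfied and !p drops from the rest; 1 of the 2^4 = 16 assignments to the other variables satisfy what remains.
With p = false, by the same count on the reduced clause set, 2 assignments work.
(One model: p=F, q=F, r=T, s=F, t=T.)
Total: 1 + 2 = 3.

3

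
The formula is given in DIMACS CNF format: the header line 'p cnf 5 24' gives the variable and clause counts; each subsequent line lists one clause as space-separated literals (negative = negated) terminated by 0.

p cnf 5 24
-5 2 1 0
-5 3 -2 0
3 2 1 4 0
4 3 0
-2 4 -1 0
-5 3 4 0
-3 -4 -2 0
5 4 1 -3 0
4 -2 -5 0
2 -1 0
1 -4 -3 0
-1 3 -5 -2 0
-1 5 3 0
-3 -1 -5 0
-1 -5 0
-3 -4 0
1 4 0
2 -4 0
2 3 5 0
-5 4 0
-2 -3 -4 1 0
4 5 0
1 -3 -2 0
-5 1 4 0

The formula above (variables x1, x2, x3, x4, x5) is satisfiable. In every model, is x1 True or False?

Suppose x1 = True.
Unit clause (x2) forces x2 = True.
Unit clause (x4) forces x4 = True.
Unit clause (¬x3) forces x3 = False.
Unit clause (¬x5) forces x5 = False.
Now (x5) is unsatisfied and unit — conflict.
So every satisfying assignment has x1 = False.

False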